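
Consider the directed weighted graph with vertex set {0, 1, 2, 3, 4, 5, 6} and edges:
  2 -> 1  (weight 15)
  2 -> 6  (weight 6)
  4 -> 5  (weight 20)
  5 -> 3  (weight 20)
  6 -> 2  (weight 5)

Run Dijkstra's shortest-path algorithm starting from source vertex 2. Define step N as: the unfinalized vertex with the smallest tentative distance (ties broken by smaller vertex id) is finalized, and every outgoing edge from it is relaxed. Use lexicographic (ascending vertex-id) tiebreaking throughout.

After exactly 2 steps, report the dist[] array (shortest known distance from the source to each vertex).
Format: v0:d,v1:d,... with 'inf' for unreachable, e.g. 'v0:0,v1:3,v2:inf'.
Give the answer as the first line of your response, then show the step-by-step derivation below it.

v0:inf,v1:15,v2:0,v3:inf,v4:inf,v5:inf,v6:6

step 1: dist = v0:inf,v1:15,v2:0,v3:inf,v4:inf,v5:inf,v6:6
step 2: dist = v0:inf,v1:15,v2:0,v3:inf,v4:inf,v5:inf,v6:6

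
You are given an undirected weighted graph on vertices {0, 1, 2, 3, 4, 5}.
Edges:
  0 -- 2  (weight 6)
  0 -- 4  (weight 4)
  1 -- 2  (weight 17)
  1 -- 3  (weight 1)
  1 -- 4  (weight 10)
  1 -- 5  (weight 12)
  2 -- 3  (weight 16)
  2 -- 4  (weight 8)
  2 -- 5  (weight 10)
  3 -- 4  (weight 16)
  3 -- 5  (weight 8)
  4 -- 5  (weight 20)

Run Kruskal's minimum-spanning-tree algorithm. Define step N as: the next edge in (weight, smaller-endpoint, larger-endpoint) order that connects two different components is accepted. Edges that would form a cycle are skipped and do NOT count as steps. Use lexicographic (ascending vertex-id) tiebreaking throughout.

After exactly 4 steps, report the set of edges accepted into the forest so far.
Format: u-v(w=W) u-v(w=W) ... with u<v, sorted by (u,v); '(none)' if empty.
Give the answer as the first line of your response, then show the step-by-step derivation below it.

0-2(w=6) 0-4(w=4) 1-3(w=1) 3-5(w=8)

step 1: add edge 1-3 (w=1); MST = {1-3(w=1)}
step 2: add edge 0-4 (w=4); MST = {0-4(w=4) 1-3(w=1)}
step 3: add edge 0-2 (w=6); MST = {0-2(w=6) 0-4(w=4) 1-3(w=1)}
step 4: add edge 3-5 (w=8); MST = {0-2(w=6) 0-4(w=4) 1-3(w=1) 3-5(w=8)}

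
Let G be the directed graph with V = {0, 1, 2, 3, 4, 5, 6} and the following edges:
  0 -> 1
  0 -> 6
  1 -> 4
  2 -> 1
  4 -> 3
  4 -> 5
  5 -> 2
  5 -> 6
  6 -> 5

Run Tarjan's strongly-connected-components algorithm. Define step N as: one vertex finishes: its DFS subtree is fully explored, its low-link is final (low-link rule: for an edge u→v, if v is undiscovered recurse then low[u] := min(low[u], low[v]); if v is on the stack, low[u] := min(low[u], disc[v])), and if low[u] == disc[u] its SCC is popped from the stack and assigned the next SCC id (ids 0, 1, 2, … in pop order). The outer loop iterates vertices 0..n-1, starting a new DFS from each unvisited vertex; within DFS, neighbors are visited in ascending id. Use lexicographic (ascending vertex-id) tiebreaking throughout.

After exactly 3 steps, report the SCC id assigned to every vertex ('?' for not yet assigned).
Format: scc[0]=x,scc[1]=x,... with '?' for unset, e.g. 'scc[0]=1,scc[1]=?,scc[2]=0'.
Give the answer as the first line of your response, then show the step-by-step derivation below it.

scc[0]=?,scc[1]=?,scc[2]=?,scc[3]=0,scc[4]=?,scc[5]=?,scc[6]=?

step 1: low=(low[0]=0,low[1]=1,low[2]=?,low[3]=3,low[4]=2,low[5]=?,low[6]=?); scc=(scc[0]=?,scc[1]=?,scc[2]=?,scc[3]=0,scc[4]=?,scc[5]=?,scc[6]=?)
step 2: low=(low[0]=0,low[1]=1,low[2]=1,low[3]=3,low[4]=2,low[5]=4,low[6]=?); scc=(scc[0]=?,scc[1]=?,scc[2]=?,scc[3]=0,scc[4]=?,scc[5]=?,scc[6]=?)
step 3: low=(low[0]=0,low[1]=1,low[2]=1,low[3]=3,low[4]=2,low[5]=1,low[6]=4); scc=(scc[0]=?,scc[1]=?,scc[2]=?,scc[3]=0,scc[4]=?,scc[5]=?,scc[6]=?)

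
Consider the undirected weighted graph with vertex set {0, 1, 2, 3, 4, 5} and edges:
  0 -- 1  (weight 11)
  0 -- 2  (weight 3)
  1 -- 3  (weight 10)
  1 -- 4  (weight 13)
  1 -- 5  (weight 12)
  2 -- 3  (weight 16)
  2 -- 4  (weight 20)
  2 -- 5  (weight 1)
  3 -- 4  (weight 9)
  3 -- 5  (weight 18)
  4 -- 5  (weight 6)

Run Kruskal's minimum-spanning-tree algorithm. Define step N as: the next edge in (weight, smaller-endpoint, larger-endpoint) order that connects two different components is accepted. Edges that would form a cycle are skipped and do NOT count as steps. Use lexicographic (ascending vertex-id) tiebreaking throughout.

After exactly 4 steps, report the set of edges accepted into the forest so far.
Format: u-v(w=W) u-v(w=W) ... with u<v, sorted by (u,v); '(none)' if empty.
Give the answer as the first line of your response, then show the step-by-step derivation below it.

0-2(w=3) 2-5(w=1) 3-4(w=9) 4-5(w=6)

step 1: add edge 2-5 (w=1); MST = {2-5(w=1)}
step 2: add edge 0-2 (w=3); MST = {0-2(w=3) 2-5(w=1)}
step 3: add edge 4-5 (w=6); MST = {0-2(w=3) 2-5(w=1) 4-5(w=6)}
step 4: add edge 3-4 (w=9); MST = {0-2(w=3) 2-5(w=1) 3-4(w=9) 4-5(w=6)}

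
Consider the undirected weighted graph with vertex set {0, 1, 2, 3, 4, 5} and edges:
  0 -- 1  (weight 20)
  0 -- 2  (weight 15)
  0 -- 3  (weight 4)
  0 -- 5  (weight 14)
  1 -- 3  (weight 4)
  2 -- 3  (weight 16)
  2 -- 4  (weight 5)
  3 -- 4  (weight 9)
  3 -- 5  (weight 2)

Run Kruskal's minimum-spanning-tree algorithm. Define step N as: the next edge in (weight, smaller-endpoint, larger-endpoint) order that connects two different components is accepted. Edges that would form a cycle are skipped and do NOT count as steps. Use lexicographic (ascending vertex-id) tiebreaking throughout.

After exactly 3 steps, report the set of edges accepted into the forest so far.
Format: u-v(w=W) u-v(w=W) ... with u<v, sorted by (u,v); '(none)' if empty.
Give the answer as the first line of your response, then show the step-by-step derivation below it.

0-3(w=4) 1-3(w=4) 3-5(w=2)

step 1: add edge 3-5 (w=2); MST = {3-5(w=2)}
step 2: add edge 0-3 (w=4); MST = {0-3(w=4) 3-5(w=2)}
step 3: add edge 1-3 (w=4); MST = {0-3(w=4) 1-3(w=4) 3-5(w=2)}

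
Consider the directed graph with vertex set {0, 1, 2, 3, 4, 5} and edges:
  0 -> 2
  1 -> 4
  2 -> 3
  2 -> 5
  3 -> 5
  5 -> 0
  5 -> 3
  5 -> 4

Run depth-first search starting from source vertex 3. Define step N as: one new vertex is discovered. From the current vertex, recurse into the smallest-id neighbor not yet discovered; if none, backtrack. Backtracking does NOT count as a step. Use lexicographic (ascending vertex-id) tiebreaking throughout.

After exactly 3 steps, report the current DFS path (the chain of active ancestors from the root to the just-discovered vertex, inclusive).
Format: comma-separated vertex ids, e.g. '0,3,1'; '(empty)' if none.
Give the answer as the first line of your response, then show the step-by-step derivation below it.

3,5,0

step 1: discover 3; path=3; order=3
step 2: discover 5; path=3>5; order=3,5
step 3: discover 0; path=3>5>0; order=3,5,0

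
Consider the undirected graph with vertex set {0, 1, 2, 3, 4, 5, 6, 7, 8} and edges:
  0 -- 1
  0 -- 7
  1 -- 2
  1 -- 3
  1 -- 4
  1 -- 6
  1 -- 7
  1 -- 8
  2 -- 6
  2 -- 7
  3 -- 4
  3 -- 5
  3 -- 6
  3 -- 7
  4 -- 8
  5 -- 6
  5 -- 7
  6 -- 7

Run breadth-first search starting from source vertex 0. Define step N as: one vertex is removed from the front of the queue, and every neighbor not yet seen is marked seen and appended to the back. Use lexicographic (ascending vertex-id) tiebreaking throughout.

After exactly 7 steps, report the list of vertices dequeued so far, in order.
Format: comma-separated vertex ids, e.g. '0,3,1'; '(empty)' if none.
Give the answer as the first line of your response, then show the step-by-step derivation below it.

0,1,7,2,3,4,6

step 1: dequeue 0; queue=[1,7]; order=0
step 2: dequeue 1; queue=[7,2,3,4,6,8]; order=0,1
step 3: dequeue 7; queue=[2,3,4,6,8,5]; order=0,1,7
step 4: dequeue 2; queue=[3,4,6,8,5]; order=0,1,7,2
step 5: dequeue 3; queue=[4,6,8,5]; order=0,1,7,2,3
step 6: dequeue 4; queue=[6,8,5]; order=0,1,7,2,3,4
step 7: dequeue 6; queue=[8,5]; order=0,1,7,2,3,4,6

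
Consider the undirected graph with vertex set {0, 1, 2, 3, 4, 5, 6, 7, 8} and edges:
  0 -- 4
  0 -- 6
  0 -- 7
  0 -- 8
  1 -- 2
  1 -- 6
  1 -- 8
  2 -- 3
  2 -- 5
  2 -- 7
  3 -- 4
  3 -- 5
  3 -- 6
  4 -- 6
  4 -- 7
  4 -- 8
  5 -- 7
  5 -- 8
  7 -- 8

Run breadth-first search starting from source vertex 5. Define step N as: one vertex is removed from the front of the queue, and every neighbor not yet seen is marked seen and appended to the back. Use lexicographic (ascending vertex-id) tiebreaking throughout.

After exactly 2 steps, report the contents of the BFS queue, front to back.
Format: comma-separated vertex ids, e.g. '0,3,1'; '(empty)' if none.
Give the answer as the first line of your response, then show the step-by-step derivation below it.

3,7,8,1

step 1: dequeue 5; queue=[2,3,7,8]; order=5
step 2: dequeue 2; queue=[3,7,8,1]; order=5,2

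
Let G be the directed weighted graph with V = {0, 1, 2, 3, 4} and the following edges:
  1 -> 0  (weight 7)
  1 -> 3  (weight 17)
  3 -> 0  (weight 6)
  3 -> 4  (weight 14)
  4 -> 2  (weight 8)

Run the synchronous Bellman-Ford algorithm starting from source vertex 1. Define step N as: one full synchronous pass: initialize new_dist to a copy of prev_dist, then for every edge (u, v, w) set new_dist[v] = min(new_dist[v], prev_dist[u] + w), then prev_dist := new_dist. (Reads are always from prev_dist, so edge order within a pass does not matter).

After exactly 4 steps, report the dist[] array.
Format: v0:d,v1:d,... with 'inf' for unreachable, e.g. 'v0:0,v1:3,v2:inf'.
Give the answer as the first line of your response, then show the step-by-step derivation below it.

v0:7,v1:0,v2:39,v3:17,v4:31

step 1: dist = v0:7,v1:0,v2:inf,v3:17,v4:inf
step 2: dist = v0:7,v1:0,v2:inf,v3:17,v4:31
step 3: dist = v0:7,v1:0,v2:39,v3:17,v4:31
step 4: dist = v0:7,v1:0,v2:39,v3:17,v4:31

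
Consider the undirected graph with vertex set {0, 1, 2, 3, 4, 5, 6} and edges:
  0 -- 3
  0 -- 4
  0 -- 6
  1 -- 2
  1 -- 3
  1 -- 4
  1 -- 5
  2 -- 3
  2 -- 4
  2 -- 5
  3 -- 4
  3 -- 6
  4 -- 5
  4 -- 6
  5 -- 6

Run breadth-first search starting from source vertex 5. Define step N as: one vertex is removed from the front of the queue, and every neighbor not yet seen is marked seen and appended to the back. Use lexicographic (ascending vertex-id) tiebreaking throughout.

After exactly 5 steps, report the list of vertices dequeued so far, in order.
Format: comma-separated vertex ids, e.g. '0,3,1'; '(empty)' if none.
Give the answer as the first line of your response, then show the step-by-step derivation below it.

5,1,2,4,6

step 1: dequeue 5; queue=[1,2,4,6]; order=5
step 2: dequeue 1; queue=[2,4,6,3]; order=5,1
step 3: dequeue 2; queue=[4,6,3]; order=5,1,2
step 4: dequeue 4; queue=[6,3,0]; order=5,1,2,4
step 5: dequeue 6; queue=[3,0]; order=5,1,2,4,6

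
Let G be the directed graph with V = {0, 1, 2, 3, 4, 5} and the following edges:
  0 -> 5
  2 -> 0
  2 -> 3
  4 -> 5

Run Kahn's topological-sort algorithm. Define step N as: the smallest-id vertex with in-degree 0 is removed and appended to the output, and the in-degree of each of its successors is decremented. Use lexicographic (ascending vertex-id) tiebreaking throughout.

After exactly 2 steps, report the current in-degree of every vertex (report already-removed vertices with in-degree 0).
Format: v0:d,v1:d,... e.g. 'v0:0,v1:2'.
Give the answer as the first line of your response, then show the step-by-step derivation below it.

v0:0,v1:0,v2:0,v3:0,v4:0,v5:2

step 1: output 1; order=[1]; indeg=(1,0,0,1,0,2)
step 2: output 2; order=[1,2]; indeg=(0,0,0,0,0,2)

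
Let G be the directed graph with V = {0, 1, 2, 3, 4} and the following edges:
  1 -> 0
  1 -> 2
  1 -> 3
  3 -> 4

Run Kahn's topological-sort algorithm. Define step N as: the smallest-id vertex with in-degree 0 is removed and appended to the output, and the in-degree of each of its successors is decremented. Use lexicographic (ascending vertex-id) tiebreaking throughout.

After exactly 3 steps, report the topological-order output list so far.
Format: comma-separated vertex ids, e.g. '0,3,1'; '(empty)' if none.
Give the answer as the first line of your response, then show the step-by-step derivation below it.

1,0,2

step 1: output 1; order=[1]; indeg=(0,0,0,0,1)
step 2: output 0; order=[1,0]; indeg=(0,0,0,0,1)
step 3: output 2; order=[1,0,2]; indeg=(0,0,0,0,1)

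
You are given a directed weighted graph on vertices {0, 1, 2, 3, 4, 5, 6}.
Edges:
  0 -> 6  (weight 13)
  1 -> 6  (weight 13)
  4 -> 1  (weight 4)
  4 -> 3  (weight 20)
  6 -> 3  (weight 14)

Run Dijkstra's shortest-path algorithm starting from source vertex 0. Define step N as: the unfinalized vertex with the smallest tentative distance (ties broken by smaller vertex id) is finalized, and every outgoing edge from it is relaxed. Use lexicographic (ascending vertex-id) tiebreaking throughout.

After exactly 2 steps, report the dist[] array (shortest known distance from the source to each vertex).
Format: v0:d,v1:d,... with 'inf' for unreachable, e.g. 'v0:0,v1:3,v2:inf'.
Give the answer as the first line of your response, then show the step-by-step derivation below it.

v0:0,v1:inf,v2:inf,v3:27,v4:inf,v5:inf,v6:13

step 1: dist = v0:0,v1:inf,v2:inf,v3:inf,v4:inf,v5:inf,v6:13
step 2: dist = v0:0,v1:inf,v2:inf,v3:27,v4:inf,v5:inf,v6:13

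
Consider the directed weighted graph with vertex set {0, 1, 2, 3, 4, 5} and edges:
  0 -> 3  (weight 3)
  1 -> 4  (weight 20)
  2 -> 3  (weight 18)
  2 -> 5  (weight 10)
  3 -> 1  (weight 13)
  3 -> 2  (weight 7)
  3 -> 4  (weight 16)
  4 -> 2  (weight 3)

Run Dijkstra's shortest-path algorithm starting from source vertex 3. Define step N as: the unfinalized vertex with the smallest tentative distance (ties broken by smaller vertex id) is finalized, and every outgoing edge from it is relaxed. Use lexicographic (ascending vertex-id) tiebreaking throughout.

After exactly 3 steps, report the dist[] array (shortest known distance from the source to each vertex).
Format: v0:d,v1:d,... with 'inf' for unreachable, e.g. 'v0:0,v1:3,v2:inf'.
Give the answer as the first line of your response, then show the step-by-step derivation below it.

v0:inf,v1:13,v2:7,v3:0,v4:16,v5:17

step 1: dist = v0:inf,v1:13,v2:7,v3:0,v4:16,v5:inf
step 2: dist = v0:inf,v1:13,v2:7,v3:0,v4:16,v5:17
step 3: dist = v0:inf,v1:13,v2:7,v3:0,v4:16,v5:17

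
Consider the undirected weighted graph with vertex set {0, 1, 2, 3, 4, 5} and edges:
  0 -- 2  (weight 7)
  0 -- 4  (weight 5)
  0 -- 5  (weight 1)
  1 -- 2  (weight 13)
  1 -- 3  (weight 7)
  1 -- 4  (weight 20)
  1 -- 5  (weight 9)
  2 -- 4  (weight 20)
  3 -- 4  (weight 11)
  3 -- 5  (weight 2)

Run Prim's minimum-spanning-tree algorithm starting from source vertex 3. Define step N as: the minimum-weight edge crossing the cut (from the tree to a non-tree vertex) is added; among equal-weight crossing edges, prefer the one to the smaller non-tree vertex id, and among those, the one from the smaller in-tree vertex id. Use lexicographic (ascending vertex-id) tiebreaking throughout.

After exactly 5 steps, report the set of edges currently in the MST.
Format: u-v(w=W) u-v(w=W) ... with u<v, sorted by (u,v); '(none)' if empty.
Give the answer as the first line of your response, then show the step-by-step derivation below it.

0-2(w=7) 0-4(w=5) 0-5(w=1) 1-3(w=7) 3-5(w=2)

step 1: add edge 3-5 (w=2); MST = {3-5(w=2)}
step 2: add edge 0-5 (w=1); MST = {0-5(w=1) 3-5(w=2)}
step 3: add edge 0-4 (w=5); MST = {0-4(w=5) 0-5(w=1) 3-5(w=2)}
step 4: add edge 1-3 (w=7); MST = {0-4(w=5) 0-5(w=1) 1-3(w=7) 3-5(w=2)}
step 5: add edge 0-2 (w=7); MST = {0-2(w=7) 0-4(w=5) 0-5(w=1) 1-3(w=7) 3-5(w=2)}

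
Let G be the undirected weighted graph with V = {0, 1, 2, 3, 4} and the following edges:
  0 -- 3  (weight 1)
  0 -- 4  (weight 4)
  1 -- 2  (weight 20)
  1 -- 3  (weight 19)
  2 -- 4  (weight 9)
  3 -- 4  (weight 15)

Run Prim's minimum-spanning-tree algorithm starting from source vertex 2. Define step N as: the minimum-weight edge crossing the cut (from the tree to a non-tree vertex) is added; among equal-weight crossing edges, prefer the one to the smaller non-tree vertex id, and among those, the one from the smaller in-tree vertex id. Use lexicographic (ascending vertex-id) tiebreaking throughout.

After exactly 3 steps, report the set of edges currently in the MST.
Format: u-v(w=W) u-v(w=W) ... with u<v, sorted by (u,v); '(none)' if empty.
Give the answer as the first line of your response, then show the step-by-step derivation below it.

0-3(w=1) 0-4(w=4) 2-4(w=9)

step 1: add edge 2-4 (w=9); MST = {2-4(w=9)}
step 2: add edge 0-4 (w=4); MST = {0-4(w=4) 2-4(w=9)}
step 3: add edge 0-3 (w=1); MST = {0-3(w=1) 0-4(w=4) 2-4(w=9)}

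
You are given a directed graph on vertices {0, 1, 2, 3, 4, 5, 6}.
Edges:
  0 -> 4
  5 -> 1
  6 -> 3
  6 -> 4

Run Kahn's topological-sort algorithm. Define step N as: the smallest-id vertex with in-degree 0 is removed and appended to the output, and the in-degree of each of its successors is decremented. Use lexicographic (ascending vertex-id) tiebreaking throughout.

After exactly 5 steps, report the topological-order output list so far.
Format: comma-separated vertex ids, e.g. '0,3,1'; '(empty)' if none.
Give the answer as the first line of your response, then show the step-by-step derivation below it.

0,2,5,1,6

step 1: output 0; order=[0]; indeg=(0,1,0,1,1,0,0)
step 2: output 2; order=[0,2]; indeg=(0,1,0,1,1,0,0)
step 3: output 5; order=[0,2,5]; indeg=(0,0,0,1,1,0,0)
step 4: output 1; order=[0,2,5,1]; indeg=(0,0,0,1,1,0,0)
step 5: output 6; order=[0,2,5,1,6]; indeg=(0,0,0,0,0,0,0)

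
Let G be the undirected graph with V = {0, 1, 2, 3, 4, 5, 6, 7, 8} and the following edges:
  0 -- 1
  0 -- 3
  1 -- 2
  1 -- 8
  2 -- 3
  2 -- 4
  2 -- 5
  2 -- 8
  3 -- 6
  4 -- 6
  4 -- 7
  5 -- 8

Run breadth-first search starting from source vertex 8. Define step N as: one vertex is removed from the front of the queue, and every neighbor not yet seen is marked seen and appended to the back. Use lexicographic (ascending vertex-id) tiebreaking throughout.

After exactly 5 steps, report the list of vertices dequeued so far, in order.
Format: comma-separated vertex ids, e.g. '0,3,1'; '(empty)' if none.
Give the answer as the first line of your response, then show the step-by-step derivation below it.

8,1,2,5,0

step 1: dequeue 8; queue=[1,2,5]; order=8
step 2: dequeue 1; queue=[2,5,0]; order=8,1
step 3: dequeue 2; queue=[5,0,3,4]; order=8,1,2
step 4: dequeue 5; queue=[0,3,4]; order=8,1,2,5
step 5: dequeue 0; queue=[3,4]; order=8,1,2,5,0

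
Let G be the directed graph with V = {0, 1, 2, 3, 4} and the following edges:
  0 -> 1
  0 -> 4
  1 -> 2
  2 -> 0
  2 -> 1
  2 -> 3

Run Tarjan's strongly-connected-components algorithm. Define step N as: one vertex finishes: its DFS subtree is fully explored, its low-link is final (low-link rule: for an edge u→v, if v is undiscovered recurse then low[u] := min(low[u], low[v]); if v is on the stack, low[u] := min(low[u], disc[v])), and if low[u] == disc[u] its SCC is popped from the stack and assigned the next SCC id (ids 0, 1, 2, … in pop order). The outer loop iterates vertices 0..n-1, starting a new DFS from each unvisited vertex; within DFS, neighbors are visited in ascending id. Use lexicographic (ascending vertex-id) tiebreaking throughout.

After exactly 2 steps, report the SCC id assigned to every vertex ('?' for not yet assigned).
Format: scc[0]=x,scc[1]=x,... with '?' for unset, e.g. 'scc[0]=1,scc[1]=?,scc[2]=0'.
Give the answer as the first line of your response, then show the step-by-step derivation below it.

scc[0]=?,scc[1]=?,scc[2]=?,scc[3]=0,scc[4]=?

step 1: low=(low[0]=0,low[1]=1,low[2]=0,low[3]=3,low[4]=?); scc=(scc[0]=?,scc[1]=?,scc[2]=?,scc[3]=0,scc[4]=?)
step 2: low=(low[0]=0,low[1]=1,low[2]=0,low[3]=3,low[4]=?); scc=(scc[0]=?,scc[1]=?,scc[2]=?,scc[3]=0,scc[4]=?)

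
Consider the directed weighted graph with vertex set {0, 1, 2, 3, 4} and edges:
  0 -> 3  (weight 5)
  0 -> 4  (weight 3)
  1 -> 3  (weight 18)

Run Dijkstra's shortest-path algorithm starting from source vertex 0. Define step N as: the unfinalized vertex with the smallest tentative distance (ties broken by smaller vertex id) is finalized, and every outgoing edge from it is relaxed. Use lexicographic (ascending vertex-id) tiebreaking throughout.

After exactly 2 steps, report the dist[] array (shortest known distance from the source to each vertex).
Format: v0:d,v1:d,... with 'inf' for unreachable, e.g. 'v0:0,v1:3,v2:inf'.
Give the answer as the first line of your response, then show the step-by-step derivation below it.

v0:0,v1:inf,v2:inf,v3:5,v4:3

step 1: dist = v0:0,v1:inf,v2:inf,v3:5,v4:3
step 2: dist = v0:0,v1:inf,v2:inf,v3:5,v4:3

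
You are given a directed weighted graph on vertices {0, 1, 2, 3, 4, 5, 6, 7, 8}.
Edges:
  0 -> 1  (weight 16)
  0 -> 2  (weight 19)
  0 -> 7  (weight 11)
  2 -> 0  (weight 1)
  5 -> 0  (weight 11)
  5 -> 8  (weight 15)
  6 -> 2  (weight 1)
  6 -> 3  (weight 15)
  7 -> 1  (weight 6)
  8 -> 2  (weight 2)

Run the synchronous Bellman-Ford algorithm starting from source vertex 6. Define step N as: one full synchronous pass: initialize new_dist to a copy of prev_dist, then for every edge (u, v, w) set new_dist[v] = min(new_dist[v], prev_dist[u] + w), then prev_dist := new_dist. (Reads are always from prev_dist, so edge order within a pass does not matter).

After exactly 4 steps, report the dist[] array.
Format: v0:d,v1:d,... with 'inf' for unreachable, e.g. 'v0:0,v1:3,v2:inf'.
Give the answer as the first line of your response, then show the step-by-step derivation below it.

v0:2,v1:18,v2:1,v3:15,v4:inf,v5:inf,v6:0,v7:13,v8:inf

step 1: dist = v0:inf,v1:inf,v2:1,v3:15,v4:inf,v5:inf,v6:0,v7:inf,v8:inf
step 2: dist = v0:2,v1:inf,v2:1,v3:15,v4:inf,v5:inf,v6:0,v7:inf,v8:inf
step 3: dist = v0:2,v1:18,v2:1,v3:15,v4:inf,v5:inf,v6:0,v7:13,v8:inf
step 4: dist = v0:2,v1:18,v2:1,v3:15,v4:inf,v5:inf,v6:0,v7:13,v8:inf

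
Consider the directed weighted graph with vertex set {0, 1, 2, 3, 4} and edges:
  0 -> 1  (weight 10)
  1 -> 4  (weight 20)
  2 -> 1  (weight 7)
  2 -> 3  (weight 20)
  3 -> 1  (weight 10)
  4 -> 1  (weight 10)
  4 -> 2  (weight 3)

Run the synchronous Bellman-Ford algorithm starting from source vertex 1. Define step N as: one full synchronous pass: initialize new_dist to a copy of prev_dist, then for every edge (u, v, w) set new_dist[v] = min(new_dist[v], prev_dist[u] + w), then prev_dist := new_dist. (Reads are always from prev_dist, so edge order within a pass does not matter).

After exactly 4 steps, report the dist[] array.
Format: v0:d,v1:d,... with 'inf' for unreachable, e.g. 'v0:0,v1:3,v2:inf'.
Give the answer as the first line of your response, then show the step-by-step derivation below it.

v0:inf,v1:0,v2:23,v3:43,v4:20

step 1: dist = v0:inf,v1:0,v2:inf,v3:inf,v4:20
step 2: dist = v0:inf,v1:0,v2:23,v3:inf,v4:20
step 3: dist = v0:inf,v1:0,v2:23,v3:43,v4:20
step 4: dist = v0:inf,v1:0,v2:23,v3:43,v4:20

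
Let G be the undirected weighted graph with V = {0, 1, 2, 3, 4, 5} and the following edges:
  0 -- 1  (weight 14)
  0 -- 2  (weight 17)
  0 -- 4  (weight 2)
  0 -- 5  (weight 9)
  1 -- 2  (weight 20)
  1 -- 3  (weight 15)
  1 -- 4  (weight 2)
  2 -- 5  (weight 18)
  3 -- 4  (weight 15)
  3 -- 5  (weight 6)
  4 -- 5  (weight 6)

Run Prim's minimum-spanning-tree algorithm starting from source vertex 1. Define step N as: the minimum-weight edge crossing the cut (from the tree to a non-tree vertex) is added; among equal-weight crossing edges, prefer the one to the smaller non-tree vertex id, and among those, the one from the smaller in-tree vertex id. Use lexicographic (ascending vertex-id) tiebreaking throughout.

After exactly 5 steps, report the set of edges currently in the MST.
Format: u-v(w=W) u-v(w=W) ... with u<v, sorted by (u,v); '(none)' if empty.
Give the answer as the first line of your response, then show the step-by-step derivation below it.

0-2(w=17) 0-4(w=2) 1-4(w=2) 3-5(w=6) 4-5(w=6)

step 1: add edge 1-4 (w=2); MST = {1-4(w=2)}
step 2: add edge 0-4 (w=2); MST = {0-4(w=2) 1-4(w=2)}
step 3: add edge 4-5 (w=6); MST = {0-4(w=2) 1-4(w=2) 4-5(w=6)}
step 4: add edge 3-5 (w=6); MST = {0-4(w=2) 1-4(w=2) 3-5(w=6) 4-5(w=6)}
step 5: add edge 0-2 (w=17); MST = {0-2(w=17) 0-4(w=2) 1-4(w=2) 3-5(w=6) 4-5(w=6)}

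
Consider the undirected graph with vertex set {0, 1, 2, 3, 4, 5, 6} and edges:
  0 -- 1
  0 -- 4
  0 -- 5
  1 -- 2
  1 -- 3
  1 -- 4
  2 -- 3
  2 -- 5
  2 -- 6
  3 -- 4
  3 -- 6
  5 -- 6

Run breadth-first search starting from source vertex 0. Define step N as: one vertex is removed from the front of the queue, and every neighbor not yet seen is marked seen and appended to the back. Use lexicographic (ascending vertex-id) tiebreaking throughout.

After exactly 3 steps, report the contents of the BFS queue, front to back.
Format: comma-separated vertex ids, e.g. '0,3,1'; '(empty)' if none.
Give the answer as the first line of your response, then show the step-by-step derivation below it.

5,2,3

step 1: dequeue 0; queue=[1,4,5]; order=0
step 2: dequeue 1; queue=[4,5,2,3]; order=0,1
step 3: dequeue 4; queue=[5,2,3]; order=0,1,4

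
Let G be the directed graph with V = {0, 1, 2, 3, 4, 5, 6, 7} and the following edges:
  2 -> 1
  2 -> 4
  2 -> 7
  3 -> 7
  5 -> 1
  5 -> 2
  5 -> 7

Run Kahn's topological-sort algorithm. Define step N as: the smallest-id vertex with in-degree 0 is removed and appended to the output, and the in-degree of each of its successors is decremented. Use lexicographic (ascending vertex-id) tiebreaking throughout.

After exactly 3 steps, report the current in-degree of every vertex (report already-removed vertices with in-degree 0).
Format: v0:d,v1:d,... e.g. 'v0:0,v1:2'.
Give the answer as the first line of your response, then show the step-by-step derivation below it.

v0:0,v1:1,v2:0,v3:0,v4:1,v5:0,v6:0,v7:1

step 1: output 0; order=[0]; indeg=(0,2,1,0,1,0,0,3)
step 2: output 3; order=[0,3]; indeg=(0,2,1,0,1,0,0,2)
step 3: output 5; order=[0,3,5]; indeg=(0,1,0,0,1,0,0,1)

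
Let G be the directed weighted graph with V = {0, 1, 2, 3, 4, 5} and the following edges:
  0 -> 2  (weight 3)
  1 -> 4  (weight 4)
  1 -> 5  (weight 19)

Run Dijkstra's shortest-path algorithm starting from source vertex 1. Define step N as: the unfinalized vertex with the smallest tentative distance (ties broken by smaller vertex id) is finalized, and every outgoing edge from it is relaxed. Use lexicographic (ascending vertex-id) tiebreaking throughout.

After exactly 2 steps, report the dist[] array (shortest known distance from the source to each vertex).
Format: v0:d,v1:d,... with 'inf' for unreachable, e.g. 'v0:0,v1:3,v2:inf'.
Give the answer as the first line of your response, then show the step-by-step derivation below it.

v0:inf,v1:0,v2:inf,v3:inf,v4:4,v5:19

step 1: dist = v0:inf,v1:0,v2:inf,v3:inf,v4:4,v5:19
step 2: dist = v0:inf,v1:0,v2:inf,v3:inf,v4:4,v5:19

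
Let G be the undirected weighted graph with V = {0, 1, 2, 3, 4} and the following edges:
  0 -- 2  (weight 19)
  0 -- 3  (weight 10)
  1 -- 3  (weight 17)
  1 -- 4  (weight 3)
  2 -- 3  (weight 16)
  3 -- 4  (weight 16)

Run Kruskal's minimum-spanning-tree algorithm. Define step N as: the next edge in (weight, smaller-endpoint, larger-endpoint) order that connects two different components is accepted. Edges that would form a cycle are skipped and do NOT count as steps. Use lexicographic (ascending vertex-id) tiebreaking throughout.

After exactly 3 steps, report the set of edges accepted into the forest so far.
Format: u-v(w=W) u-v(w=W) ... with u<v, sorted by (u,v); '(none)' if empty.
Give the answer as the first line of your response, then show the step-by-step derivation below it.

0-3(w=10) 1-4(w=3) 2-3(w=16)

step 1: add edge 1-4 (w=3); MST = {1-4(w=3)}
step 2: add edge 0-3 (w=10); MST = {0-3(w=10) 1-4(w=3)}
step 3: add edge 2-3 (w=16); MST = {0-3(w=10) 1-4(w=3) 2-3(w=16)}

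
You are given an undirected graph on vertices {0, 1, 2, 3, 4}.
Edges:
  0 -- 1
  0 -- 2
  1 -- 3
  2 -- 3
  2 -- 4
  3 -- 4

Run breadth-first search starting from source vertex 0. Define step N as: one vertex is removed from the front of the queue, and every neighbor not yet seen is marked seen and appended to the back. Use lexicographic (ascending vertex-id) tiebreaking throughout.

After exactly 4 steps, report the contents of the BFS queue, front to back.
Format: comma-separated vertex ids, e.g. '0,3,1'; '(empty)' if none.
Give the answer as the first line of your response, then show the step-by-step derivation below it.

4

step 1: dequeue 0; queue=[1,2]; order=0
step 2: dequeue 1; queue=[2,3]; order=0,1
step 3: dequeue 2; queue=[3,4]; order=0,1,2
step 4: dequeue 3; queue=[4]; order=0,1,2,3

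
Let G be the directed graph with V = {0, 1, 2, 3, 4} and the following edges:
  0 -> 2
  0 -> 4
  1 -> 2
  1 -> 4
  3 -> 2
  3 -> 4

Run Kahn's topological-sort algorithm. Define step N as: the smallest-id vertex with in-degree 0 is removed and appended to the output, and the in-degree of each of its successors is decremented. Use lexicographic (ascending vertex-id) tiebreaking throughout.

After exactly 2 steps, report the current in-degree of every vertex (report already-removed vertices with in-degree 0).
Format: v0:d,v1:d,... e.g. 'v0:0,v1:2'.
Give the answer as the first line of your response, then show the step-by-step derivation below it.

v0:0,v1:0,v2:1,v3:0,v4:1

step 1: output 0; order=[0]; indeg=(0,0,2,0,2)
step 2: output 1; order=[0,1]; indeg=(0,0,1,0,1)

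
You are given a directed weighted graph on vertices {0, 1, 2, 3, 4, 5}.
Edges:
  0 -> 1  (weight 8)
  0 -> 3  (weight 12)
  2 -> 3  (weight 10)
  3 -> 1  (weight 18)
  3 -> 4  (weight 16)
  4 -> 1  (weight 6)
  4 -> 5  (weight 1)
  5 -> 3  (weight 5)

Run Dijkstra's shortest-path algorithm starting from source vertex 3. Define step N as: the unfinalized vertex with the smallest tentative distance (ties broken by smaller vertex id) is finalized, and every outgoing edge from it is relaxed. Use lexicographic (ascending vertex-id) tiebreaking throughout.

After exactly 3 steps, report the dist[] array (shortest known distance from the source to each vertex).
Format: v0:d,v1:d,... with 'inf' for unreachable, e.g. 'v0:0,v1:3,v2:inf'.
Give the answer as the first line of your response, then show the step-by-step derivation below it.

v0:inf,v1:18,v2:inf,v3:0,v4:16,v5:17

step 1: dist = v0:inf,v1:18,v2:inf,v3:0,v4:16,v5:inf
step 2: dist = v0:inf,v1:18,v2:inf,v3:0,v4:16,v5:17
step 3: dist = v0:inf,v1:18,v2:inf,v3:0,v4:16,v5:17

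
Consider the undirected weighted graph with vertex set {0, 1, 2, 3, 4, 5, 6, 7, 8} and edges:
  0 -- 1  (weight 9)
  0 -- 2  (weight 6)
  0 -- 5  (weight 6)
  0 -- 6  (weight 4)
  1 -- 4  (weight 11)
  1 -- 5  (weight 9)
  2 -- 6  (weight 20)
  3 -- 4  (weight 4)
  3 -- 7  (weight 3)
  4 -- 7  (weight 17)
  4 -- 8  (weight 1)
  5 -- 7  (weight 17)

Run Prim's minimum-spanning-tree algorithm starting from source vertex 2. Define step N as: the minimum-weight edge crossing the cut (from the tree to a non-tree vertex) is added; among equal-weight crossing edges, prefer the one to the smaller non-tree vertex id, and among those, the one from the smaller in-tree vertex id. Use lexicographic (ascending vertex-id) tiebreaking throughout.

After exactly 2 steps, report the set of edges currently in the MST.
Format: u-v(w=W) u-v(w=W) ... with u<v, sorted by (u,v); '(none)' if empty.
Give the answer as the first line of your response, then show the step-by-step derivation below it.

0-2(w=6) 0-6(w=4)

step 1: add edge 0-2 (w=6); MST = {0-2(w=6)}
step 2: add edge 0-6 (w=4); MST = {0-2(w=6) 0-6(w=4)}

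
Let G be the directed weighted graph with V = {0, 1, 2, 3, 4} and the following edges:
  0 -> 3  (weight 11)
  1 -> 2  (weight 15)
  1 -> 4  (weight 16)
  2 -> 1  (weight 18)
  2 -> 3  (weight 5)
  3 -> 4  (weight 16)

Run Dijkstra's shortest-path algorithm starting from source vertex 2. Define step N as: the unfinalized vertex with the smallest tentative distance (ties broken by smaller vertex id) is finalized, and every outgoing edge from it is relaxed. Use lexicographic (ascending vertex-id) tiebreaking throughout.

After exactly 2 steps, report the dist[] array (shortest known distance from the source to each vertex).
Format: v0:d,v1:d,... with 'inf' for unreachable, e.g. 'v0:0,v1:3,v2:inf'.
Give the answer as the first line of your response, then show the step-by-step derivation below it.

v0:inf,v1:18,v2:0,v3:5,v4:21

step 1: dist = v0:inf,v1:18,v2:0,v3:5,v4:inf
step 2: dist = v0:inf,v1:18,v2:0,v3:5,v4:21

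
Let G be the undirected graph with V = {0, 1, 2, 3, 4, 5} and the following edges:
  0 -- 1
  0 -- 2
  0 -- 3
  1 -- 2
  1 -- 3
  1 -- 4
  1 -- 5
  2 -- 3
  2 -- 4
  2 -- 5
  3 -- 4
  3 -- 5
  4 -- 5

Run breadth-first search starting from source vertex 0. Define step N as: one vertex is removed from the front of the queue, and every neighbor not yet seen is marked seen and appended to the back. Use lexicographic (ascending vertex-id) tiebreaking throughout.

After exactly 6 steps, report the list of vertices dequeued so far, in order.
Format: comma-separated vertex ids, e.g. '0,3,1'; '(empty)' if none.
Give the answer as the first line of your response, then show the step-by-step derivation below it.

0,1,2,3,4,5

step 1: dequeue 0; queue=[1,2,3]; order=0
step 2: dequeue 1; queue=[2,3,4,5]; order=0,1
step 3: dequeue 2; queue=[3,4,5]; order=0,1,2
step 4: dequeue 3; queue=[4,5]; order=0,1,2,3
step 5: dequeue 4; queue=[5]; order=0,1,2,3,4
step 6: dequeue 5; queue=[(empty)]; order=0,1,2,3,4,5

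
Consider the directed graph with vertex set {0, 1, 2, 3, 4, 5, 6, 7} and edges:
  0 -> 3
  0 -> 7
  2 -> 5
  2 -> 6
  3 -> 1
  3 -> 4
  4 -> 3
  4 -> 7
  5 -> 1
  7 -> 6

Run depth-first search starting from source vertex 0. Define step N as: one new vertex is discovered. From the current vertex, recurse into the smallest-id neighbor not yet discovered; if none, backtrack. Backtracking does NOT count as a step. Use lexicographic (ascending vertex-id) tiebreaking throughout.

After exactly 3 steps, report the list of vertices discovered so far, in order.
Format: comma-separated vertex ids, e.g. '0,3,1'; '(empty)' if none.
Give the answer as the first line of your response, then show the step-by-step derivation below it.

0,3,1

step 1: discover 0; path=0; order=0
step 2: discover 3; path=0>3; order=0,3
step 3: discover 1; path=0>3>1; order=0,3,1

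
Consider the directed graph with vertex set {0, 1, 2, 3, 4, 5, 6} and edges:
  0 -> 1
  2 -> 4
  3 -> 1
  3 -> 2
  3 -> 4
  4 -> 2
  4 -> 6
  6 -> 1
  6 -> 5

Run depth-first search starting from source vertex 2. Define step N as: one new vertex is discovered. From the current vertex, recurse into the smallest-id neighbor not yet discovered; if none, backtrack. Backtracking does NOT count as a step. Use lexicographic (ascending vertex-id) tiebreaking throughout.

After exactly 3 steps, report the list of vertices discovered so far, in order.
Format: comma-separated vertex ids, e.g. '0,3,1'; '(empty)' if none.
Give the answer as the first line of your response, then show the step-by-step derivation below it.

2,4,6

step 1: discover 2; path=2; order=2
step 2: discover 4; path=2>4; order=2,4
step 3: discover 6; path=2>4>6; order=2,4,6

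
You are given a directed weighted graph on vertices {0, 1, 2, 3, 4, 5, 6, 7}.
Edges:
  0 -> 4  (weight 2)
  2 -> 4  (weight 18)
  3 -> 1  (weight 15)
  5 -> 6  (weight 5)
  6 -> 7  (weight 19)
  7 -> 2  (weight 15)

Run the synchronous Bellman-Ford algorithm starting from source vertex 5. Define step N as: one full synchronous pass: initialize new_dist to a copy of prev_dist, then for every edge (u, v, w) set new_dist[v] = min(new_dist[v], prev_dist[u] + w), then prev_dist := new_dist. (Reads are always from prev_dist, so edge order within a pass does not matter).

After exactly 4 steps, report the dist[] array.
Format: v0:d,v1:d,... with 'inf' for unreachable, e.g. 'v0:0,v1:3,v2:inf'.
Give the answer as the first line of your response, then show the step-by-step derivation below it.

v0:inf,v1:inf,v2:39,v3:inf,v4:57,v5:0,v6:5,v7:24

step 1: dist = v0:inf,v1:inf,v2:inf,v3:inf,v4:inf,v5:0,v6:5,v7:inf
step 2: dist = v0:inf,v1:inf,v2:inf,v3:inf,v4:inf,v5:0,v6:5,v7:24
step 3: dist = v0:inf,v1:inf,v2:39,v3:inf,v4:inf,v5:0,v6:5,v7:24
step 4: dist = v0:inf,v1:inf,v2:39,v3:inf,v4:57,v5:0,v6:5,v7:24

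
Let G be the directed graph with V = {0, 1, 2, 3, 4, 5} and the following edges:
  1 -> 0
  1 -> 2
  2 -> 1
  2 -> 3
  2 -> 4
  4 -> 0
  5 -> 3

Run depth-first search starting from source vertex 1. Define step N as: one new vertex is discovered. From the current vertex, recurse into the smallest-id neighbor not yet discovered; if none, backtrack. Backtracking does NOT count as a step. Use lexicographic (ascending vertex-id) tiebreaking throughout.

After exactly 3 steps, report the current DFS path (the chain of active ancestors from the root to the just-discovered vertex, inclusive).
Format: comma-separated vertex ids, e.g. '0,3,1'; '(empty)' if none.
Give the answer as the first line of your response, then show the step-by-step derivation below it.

1,2

step 1: discover 1; path=1; order=1
step 2: discover 0; path=1>0; order=1,0
step 3: discover 2; path=1>2; order=1,0,2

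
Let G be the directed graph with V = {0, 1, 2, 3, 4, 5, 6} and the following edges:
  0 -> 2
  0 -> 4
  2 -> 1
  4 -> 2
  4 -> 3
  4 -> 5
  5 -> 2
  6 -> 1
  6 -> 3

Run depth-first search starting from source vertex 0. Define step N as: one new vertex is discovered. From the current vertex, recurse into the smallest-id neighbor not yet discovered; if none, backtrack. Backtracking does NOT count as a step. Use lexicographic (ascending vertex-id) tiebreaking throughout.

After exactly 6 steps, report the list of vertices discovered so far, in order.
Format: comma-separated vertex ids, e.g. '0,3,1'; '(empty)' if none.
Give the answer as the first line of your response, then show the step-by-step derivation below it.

0,2,1,4,3,5

step 1: discover 0; path=0; order=0
step 2: discover 2; path=0>2; order=0,2
step 3: discover 1; path=0>2>1; order=0,2,1
step 4: discover 4; path=0>4; order=0,2,1,4
step 5: discover 3; path=0>4>3; order=0,2,1,4,3
step 6: discover 5; path=0>4>5; order=0,2,1,4,3,5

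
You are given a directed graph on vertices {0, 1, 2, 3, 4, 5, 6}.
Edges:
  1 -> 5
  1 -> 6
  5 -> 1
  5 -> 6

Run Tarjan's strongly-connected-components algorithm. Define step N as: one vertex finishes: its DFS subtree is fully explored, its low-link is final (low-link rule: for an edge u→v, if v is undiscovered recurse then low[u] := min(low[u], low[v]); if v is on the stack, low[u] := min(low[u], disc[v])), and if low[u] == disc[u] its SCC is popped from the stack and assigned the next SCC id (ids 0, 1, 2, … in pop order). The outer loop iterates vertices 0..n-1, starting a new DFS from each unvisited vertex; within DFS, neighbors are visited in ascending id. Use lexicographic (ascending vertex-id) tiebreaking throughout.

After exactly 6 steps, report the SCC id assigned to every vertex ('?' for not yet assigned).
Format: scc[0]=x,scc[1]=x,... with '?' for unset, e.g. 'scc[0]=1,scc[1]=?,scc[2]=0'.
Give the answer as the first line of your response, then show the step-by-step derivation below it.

scc[0]=0,scc[1]=2,scc[2]=3,scc[3]=4,scc[4]=?,scc[5]=2,scc[6]=1

step 1: low=(low[0]=0,low[1]=?,low[2]=?,low[3]=?,low[4]=?,low[5]=?,low[6]=?); scc=(scc[0]=0,scc[1]=?,scc[2]=?,scc[3]=?,scc[4]=?,scc[5]=?,scc[6]=?)
step 2: low=(low[0]=0,low[1]=1,low[2]=?,low[3]=?,low[4]=?,low[5]=1,low[6]=3); scc=(scc[0]=0,scc[1]=?,scc[2]=?,scc[3]=?,scc[4]=?,scc[5]=?,scc[6]=1)
step 3: low=(low[0]=0,low[1]=1,low[2]=?,low[3]=?,low[4]=?,low[5]=1,low[6]=3); scc=(scc[0]=0,scc[1]=?,scc[2]=?,scc[3]=?,scc[4]=?,scc[5]=?,scc[6]=1)
step 4: low=(low[0]=0,low[1]=1,low[2]=?,low[3]=?,low[4]=?,low[5]=1,low[6]=3); scc=(scc[0]=0,scc[1]=2,scc[2]=?,scc[3]=?,scc[4]=?,scc[5]=2,scc[6]=1)
step 5: low=(low[0]=0,low[1]=1,low[2]=4,low[3]=?,low[4]=?,low[5]=1,low[6]=3); scc=(scc[0]=0,scc[1]=2,scc[2]=3,scc[3]=?,scc[4]=?,scc[5]=2,scc[6]=1)
step 6: low=(low[0]=0,low[1]=1,low[2]=4,low[3]=5,low[4]=?,low[5]=1,low[6]=3); scc=(scc[0]=0,scc[1]=2,scc[2]=3,scc[3]=4,scc[4]=?,scc[5]=2,scc[6]=1)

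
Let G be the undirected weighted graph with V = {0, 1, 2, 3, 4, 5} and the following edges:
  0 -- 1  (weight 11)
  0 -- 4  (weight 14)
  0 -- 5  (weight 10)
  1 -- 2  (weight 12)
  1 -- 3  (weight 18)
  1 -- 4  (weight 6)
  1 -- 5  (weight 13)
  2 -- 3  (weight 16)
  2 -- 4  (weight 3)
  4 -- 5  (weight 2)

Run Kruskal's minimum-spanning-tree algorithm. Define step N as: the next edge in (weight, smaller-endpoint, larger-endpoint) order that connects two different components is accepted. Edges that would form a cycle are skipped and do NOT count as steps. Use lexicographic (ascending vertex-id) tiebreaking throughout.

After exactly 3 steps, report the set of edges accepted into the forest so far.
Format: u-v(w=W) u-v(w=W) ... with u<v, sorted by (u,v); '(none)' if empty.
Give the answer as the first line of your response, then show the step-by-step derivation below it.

1-4(w=6) 2-4(w=3) 4-5(w=2)

step 1: add edge 4-5 (w=2); MST = {4-5(w=2)}
step 2: add edge 2-4 (w=3); MST = {2-4(w=3) 4-5(w=2)}
step 3: add edge 1-4 (w=6); MST = {1-4(w=6) 2-4(w=3) 4-5(w=2)}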